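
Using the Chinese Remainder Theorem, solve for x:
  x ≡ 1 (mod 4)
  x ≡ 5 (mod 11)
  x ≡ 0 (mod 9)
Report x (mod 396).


Moduli 4, 11, 9 are pairwise coprime; by CRT there is a unique solution modulo M = 4 · 11 · 9 = 396.
Solve pairwise, accumulating the modulus:
  Start with x ≡ 1 (mod 4).
  Combine with x ≡ 5 (mod 11): since gcd(4, 11) = 1, we get a unique residue mod 44.
    Write x = 1 + 4·t and substitute into x ≡ 5 (mod 11): 4·t ≡ 5 − 1 = 4 (mod 11).
    The inverse of 4 mod 11 is 3 (since 4·3 = 12 = 1·11 + 1), so t ≡ 3·4 = 12 ≡ 1 (mod 11).
    Then x = 1 + 4·1 = 5, valid modulo lcm(4, 11) = 44: x ≡ 5 (mod 44).
  Combine with x ≡ 0 (mod 9): since gcd(44, 9) = 1, we get a unique residue mod 396.
    Write x = 5 + 44·t and substitute into x ≡ 0 (mod 9): 44·t ≡ 0 − 5 = -5 (mod 9).
    Reduce coefficients mod 9: 8·t ≡ 4 (mod 9).
    The inverse of 8 mod 9 is 8 (since 8·8 = 64 = 7·9 + 1), so t ≡ 8·4 = 32 ≡ 5 (mod 9).
    Then x = 5 + 44·5 = 225, valid modulo lcm(44, 9) = 396: x ≡ 225 (mod 396).
Verify: 225 mod 4 = 1 ✓, 225 mod 11 = 5 ✓, 225 mod 9 = 0 ✓.

x ≡ 225 (mod 396).


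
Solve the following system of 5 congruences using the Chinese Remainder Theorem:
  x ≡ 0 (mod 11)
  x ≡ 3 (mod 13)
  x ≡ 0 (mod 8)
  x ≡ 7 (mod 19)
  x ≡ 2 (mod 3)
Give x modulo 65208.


Product of moduli M = 11 · 13 · 8 · 19 · 3 = 65208.
Merge one congruence at a time:
  Start: x ≡ 0 (mod 11).
  Combine with x ≡ 3 (mod 13); new modulus lcm = 143.
    Write x = 0 + 11·t and substitute into x ≡ 3 (mod 13): 11·t ≡ 3 − 0 = 3 (mod 13).
    The inverse of 11 mod 13 is 6 (since 11·6 = 66 = 5·13 + 1), so t ≡ 6·3 = 18 ≡ 5 (mod 13).
    Then x = 0 + 11·5 = 55, valid modulo lcm(11, 13) = 143: x ≡ 55 (mod 143).
  Combine with x ≡ 0 (mod 8); new modulus lcm = 1144.
    Write x = 55 + 143·t and substitute into x ≡ 0 (mod 8): 143·t ≡ 0 − 55 = -55 (mod 8).
    Reduce coefficients mod 8: 7·t ≡ 1 (mod 8).
    The inverse of 7 mod 8 is 7 (since 7·7 = 49 = 6·8 + 1), so t ≡ 7·1 = 7 ≡ 7 (mod 8).
    Then x = 55 + 143·7 = 1056, valid modulo lcm(143, 8) = 1144: x ≡ 1056 (mod 1144).
  Combine with x ≡ 7 (mod 19); new modulus lcm = 21736.
    Write x = 1056 + 1144·t and substitute into x ≡ 7 (mod 19): 1144·t ≡ 7 − 1056 = -1049 (mod 19).
    Reduce coefficients mod 19: 4·t ≡ 15 (mod 19).
    The inverse of 4 mod 19 is 5 (since 4·5 = 20 = 1·19 + 1), so t ≡ 5·15 = 75 ≡ 18 (mod 19).
    Then x = 1056 + 1144·18 = 21648, valid modulo lcm(1144, 19) = 21736: x ≡ 21648 (mod 21736).
  Combine with x ≡ 2 (mod 3); new modulus lcm = 65208.
    Write x = 21648 + 21736·t and substitute into x ≡ 2 (mod 3): 21736·t ≡ 2 − 21648 = -21646 (mod 3).
    Reduce coefficients mod 3: 1·t ≡ 2 (mod 3).
    So t ≡ 2 (mod 3).
    Then x = 21648 + 21736·2 = 65120, valid modulo lcm(21736, 3) = 65208: x ≡ 65120 (mod 65208).
Verify against each original: 65120 mod 11 = 0, 65120 mod 13 = 3, 65120 mod 8 = 0, 65120 mod 19 = 7, 65120 mod 3 = 2.

x ≡ 65120 (mod 65208).


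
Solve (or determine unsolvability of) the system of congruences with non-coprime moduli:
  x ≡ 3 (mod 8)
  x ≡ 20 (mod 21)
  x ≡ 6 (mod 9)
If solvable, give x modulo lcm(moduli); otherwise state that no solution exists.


Moduli 8, 21, 9 are not pairwise coprime, so CRT works modulo lcm(m_i) when all pairwise compatibility conditions hold.
Pairwise compatibility: gcd(m_i, m_j) must divide a_i - a_j for every pair.
Merge one congruence at a time:
  Start: x ≡ 3 (mod 8).
  Combine with x ≡ 20 (mod 21): gcd(8, 21) = 1; 20 - 3 = 17, which IS divisible by 1, so compatible.
    Write x = 3 + 8·t and substitute into x ≡ 20 (mod 21): 8·t ≡ 20 − 3 = 17 (mod 21).
    The inverse of 8 mod 21 is 8 (since 8·8 = 64 = 3·21 + 1), so t ≡ 8·17 = 136 ≡ 10 (mod 21).
    Then x = 3 + 8·10 = 83, valid modulo lcm(8, 21) = 168: x ≡ 83 (mod 168).
  Combine with x ≡ 6 (mod 9): gcd(168, 9) = 3, and 6 - 83 = -77 is NOT divisible by 3.
    ⇒ system is inconsistent (no integer solution).

No solution (the system is inconsistent).


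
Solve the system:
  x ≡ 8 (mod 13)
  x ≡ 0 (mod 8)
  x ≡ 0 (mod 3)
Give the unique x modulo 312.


Moduli 13, 8, 3 are pairwise coprime; by CRT there is a unique solution modulo M = 13 · 8 · 3 = 312.
Solve pairwise, accumulating the modulus:
  Start with x ≡ 8 (mod 13).
  Combine with x ≡ 0 (mod 8): since gcd(13, 8) = 1, we get a unique residue mod 104.
    Write x = 8 + 13·t and substitute into x ≡ 0 (mod 8): 13·t ≡ 0 − 8 = -8 (mod 8).
    Reduce coefficients mod 8: 5·t ≡ 0 (mod 8).
    The inverse of 5 mod 8 is 5 (since 5·5 = 25 = 3·8 + 1), so t ≡ 5·0 = 0 ≡ 0 (mod 8).
    Then x = 8 + 13·0 = 8, valid modulo lcm(13, 8) = 104: x ≡ 8 (mod 104).
  Combine with x ≡ 0 (mod 3): since gcd(104, 3) = 1, we get a unique residue mod 312.
    Write x = 8 + 104·t and substitute into x ≡ 0 (mod 3): 104·t ≡ 0 − 8 = -8 (mod 3).
    Reduce coefficients mod 3: 2·t ≡ 1 (mod 3).
    The inverse of 2 mod 3 is 2 (since 2·2 = 4 = 1·3 + 1), so t ≡ 2·1 = 2 ≡ 2 (mod 3).
    Then x = 8 + 104·2 = 216, valid modulo lcm(104, 3) = 312: x ≡ 216 (mod 312).
Verify: 216 mod 13 = 8 ✓, 216 mod 8 = 0 ✓, 216 mod 3 = 0 ✓.

x ≡ 216 (mod 312).


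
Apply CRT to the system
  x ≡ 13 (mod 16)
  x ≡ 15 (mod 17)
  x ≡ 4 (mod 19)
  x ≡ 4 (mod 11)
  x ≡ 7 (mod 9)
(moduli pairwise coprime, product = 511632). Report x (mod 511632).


Product of moduli M = 16 · 17 · 19 · 11 · 9 = 511632.
Merge one congruence at a time:
  Start: x ≡ 13 (mod 16).
  Combine with x ≡ 15 (mod 17); new modulus lcm = 272.
    Write x = 13 + 16·t and substitute into x ≡ 15 (mod 17): 16·t ≡ 15 − 13 = 2 (mod 17).
    The inverse of 16 mod 17 is 16 (since 16·16 = 256 = 15·17 + 1), so t ≡ 16·2 = 32 ≡ 15 (mod 17).
    Then x = 13 + 16·15 = 253, valid modulo lcm(16, 17) = 272: x ≡ 253 (mod 272).
  Combine with x ≡ 4 (mod 19); new modulus lcm = 5168.
    Write x = 253 + 272·t and substitute into x ≡ 4 (mod 19): 272·t ≡ 4 − 253 = -249 (mod 19).
    Reduce coefficients mod 19: 6·t ≡ 17 (mod 19).
    The inverse of 6 mod 19 is 16 (since 6·16 = 96 = 5·19 + 1), so t ≡ 16·17 = 272 ≡ 6 (mod 19).
    Then x = 253 + 272·6 = 1885, valid modulo lcm(272, 19) = 5168: x ≡ 1885 (mod 5168).
  Combine with x ≡ 4 (mod 11); new modulus lcm = 56848.
    Write x = 1885 + 5168·t and substitute into x ≡ 4 (mod 11): 5168·t ≡ 4 − 1885 = -1881 (mod 11).
    Reduce coefficients mod 11: 9·t ≡ 0 (mod 11).
    The inverse of 9 mod 11 is 5 (since 9·5 = 45 = 4·11 + 1), so t ≡ 5·0 = 0 ≡ 0 (mod 11).
    Then x = 1885 + 5168·0 = 1885, valid modulo lcm(5168, 11) = 56848: x ≡ 1885 (mod 56848).
  Combine with x ≡ 7 (mod 9); new modulus lcm = 511632.
    Write x = 1885 + 56848·t and substitute into x ≡ 7 (mod 9): 56848·t ≡ 7 − 1885 = -1878 (mod 9).
    Reduce coefficients mod 9: 4·t ≡ 3 (mod 9).
    The inverse of 4 mod 9 is 7 (since 4·7 = 28 = 3·9 + 1), so t ≡ 7·3 = 21 ≡ 3 (mod 9).
    Then x = 1885 + 56848·3 = 172429, valid modulo lcm(56848, 9) = 511632: x ≡ 172429 (mod 511632).
Verify against each original: 172429 mod 16 = 13, 172429 mod 17 = 15, 172429 mod 19 = 4, 172429 mod 11 = 4, 172429 mod 9 = 7.

x ≡ 172429 (mod 511632).


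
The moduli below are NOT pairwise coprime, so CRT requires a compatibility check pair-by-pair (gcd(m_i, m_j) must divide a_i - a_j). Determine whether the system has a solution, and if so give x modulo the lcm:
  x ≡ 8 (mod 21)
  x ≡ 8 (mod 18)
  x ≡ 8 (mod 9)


Moduli 21, 18, 9 are not pairwise coprime, so CRT works modulo lcm(m_i) when all pairwise compatibility conditions hold.
Pairwise compatibility: gcd(m_i, m_j) must divide a_i - a_j for every pair.
Merge one congruence at a time:
  Start: x ≡ 8 (mod 21).
  Combine with x ≡ 8 (mod 18): gcd(21, 18) = 3; 8 - 8 = 0, which IS divisible by 3, so compatible.
    Write x = 8 + 21·t and substitute into x ≡ 8 (mod 18): 21·t ≡ 8 − 8 = 0 (mod 18).
    Divide the congruence (and modulus) by g = 3: 7·t ≡ 0 (mod 6).
    Reduce coefficients mod 6: 1·t ≡ 0 (mod 6).
    So t ≡ 0 (mod 6).
    Then x = 8 + 21·0 = 8, valid modulo lcm(21, 18) = 126: x ≡ 8 (mod 126).
  Combine with x ≡ 8 (mod 9): gcd(126, 9) = 9; 8 - 8 = 0, which IS divisible by 9, so compatible.
    Write x = 8 + 126·t and substitute into x ≡ 8 (mod 9): 126·t ≡ 8 − 8 = 0 (mod 9).
    Divide the congruence (and modulus) by g = 9: 14·t ≡ 0 (mod 1).
    Modulo 1 every t works; take t = 0.
    Then x = 8 + 126·0 = 8, valid modulo lcm(126, 9) = 126: x ≡ 8 (mod 126).
Verify: 8 mod 21 = 8, 8 mod 18 = 8, 8 mod 9 = 8.

x ≡ 8 (mod 126).


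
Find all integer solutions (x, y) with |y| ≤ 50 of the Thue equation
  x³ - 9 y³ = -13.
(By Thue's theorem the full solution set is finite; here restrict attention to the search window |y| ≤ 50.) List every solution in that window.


The equation is x³ - 9y³ = -13. For fixed y, x³ = 9·y³ − 13, so a solution requires the RHS to be a perfect cube.
Strategy: iterate y from -50 to 50, compute RHS = 9·y³ − 13, and check whether it is a (positive or negative) perfect cube.
Check small values of y:
  y = 0: RHS = -13 is not a perfect cube.
  y = 1: RHS = -4 is not a perfect cube.
  y = -1: RHS = -22 is not a perfect cube.
  y = 2: RHS = 59 is not a perfect cube.
  y = -2: RHS = -85 is not a perfect cube.
  y = 3: RHS = 230 is not a perfect cube.
  y = -3: RHS = -256 is not a perfect cube.
Continuing the search up to |y| = 50 finds no solutions either.
No (x, y) in the scanned range satisfies the equation.

No integer solutions with |y| ≤ 50.


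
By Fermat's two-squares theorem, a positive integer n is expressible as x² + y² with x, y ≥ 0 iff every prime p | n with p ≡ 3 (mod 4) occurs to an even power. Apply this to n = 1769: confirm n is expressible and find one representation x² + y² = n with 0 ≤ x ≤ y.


Step 1: Factor n = 1769 = 29 · 61.
Step 2: Check the mod-4 condition on each prime factor: 29 ≡ 1 (mod 4), exponent 1; 61 ≡ 1 (mod 4), exponent 1.
All primes ≡ 3 (mod 4) appear to even exponent (or don't appear), so by the two-squares theorem n IS expressible as a sum of two squares.
Step 3: Build a representation. Here n = 29 · 61 is a product of primes ≡ 1 (mod 4). Each prime p ≡ 1 (mod 4) is itself a sum of two squares; find a² by testing p − a² for a perfect square:
  29: 29 − 1² = 28, 29 − 2² = 25 = 5² ⇒ 29 = 2² + 5².
  61: 61 − 1² = 60, 61 − 2² = 57, 61 − 3² = 52, 61 − 4² = 45, 61 − 5² = 36 = 6² ⇒ 61 = 5² + 6².
  Combine using the Brahmagupta–Fibonacci identity (a² + b²)(c² + d²) = (ac − bd)² + (ad + bc)² = (ac + bd)² + (ad − bc)²:
  29 · 61 = 1769: from (2² + 5²)(5² + 6²), take (2·5 − 5·6, 2·6 + 5·5) = (10 − 30, 12 + 25) = (-20, 37); dropping signs (only squares matter) gives (20, 37); check 20² + 37² = 400 + 1369 = 1769 ✓.
Step 4: Order so x ≤ y and verify: 20² + 37² = 400 + 1369 = 1769 = n. ✓

n = 1769 = 20² + 37² (one valid representation with x ≤ y).


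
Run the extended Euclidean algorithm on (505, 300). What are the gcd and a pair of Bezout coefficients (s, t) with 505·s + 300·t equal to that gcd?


Euclidean algorithm on (505, 300) — divide until remainder is 0:
  505 = 1 · 300 + 205
  300 = 1 · 205 + 95
  205 = 2 · 95 + 15
  95 = 6 · 15 + 5
  15 = 3 · 5 + 0
gcd(505, 300) = 5.
Track Bezout coefficients alongside the remainders: start with r₀ = 505 = a·1 + b·0 (s = 1, t = 0) and r₁ = 300 = a·0 + b·1 (s = 0, t = 1); each new remainder r_{k+1} = r_{k-1} − q_k·r_k inherits s_{k+1} = s_{k-1} − q_k·s_k, t_{k+1} = t_{k-1} − q_k·t_k, so r_k = a·s_k + b·t_k at every step:
  q = 1: r = 205, s = 1 − 1·0 = 1, t = 0 − 1·1 = -1  (check: 505·1 + 300·(-1) = 205)
  q = 1: r = 95, s = 0 − 1·1 = -1, t = 1 − 1·(-1) = 2  (check: 505·(-1) + 300·2 = 95)
  q = 2: r = 15, s = 1 − 2·(-1) = 3, t = -1 − 2·2 = -5  (check: 505·3 + 300·(-5) = 15)
  q = 6: r = 5, s = -1 − 6·3 = -19, t = 2 − 6·(-5) = 32  (check: 505·(-19) + 300·32 = 5)
The row with r = 5 (the gcd) gives the Bezout coefficients s = -19, t = 32.
Result: 505 · (-19) + 300 · (32) = 5.

gcd(505, 300) = 5; s = -19, t = 32 (check: 505·(-19) + 300·32 = 5).


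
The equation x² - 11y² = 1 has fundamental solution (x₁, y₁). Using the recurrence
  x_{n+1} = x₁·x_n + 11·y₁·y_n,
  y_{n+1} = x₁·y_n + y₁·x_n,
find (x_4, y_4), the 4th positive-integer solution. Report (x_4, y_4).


Step 1: Find the fundamental solution (x₁, y₁) of x² - 11y² = 1.
  Expand √11 as a continued fraction. a₀ = ⌊√11⌋ = 3; iterate m_{k+1} = d_k·a_k − m_k, d_{k+1} = (11 − m_{k+1}²)/d_k, a_{k+1} = ⌊(a₀ + m_{k+1})/d_{k+1}⌋ (starting m₀ = 0, d₀ = 1), with convergents p_k = a_k·p_{k-1} + p_{k-2}, q_k = a_k·q_{k-1} + q_{k-2} (p₋₁ = 1, q₋₁ = 0):
  k = 0: a₀ = 3; p₀/q₀ = 3/1; p₀² − 11·q₀² = 9 − 11 = -2.
  k = 1: m = 3, d = 2, a = ⌊(3 + 3)/2⌋ = 3; p/q = (3·3 + 1)/(3·1 + 0) = 10/3; p² − 11·q² = 100 − 99 = 1.
  The first convergent with p² − 11·q² = 1 gives the fundamental solution (x₁, y₁) = (10, 3).
Step 2: Apply the recurrence (x_{n+1}, y_{n+1}) = (x₁x_n + 11y₁y_n, x₁y_n + y₁x_n) repeatedly.
  From (x_1, y_1) = (10, 3): x_2 = 10·10 + 11·3·3 = 199; y_2 = 10·3 + 3·10 = 60.
  From (x_2, y_2) = (199, 60): x_3 = 10·199 + 11·3·60 = 3970; y_3 = 10·60 + 3·199 = 1197.
  From (x_3, y_3) = (3970, 1197): x_4 = 10·3970 + 11·3·1197 = 79201; y_4 = 10·1197 + 3·3970 = 23880.
Step 3: Verify x_4² - 11·y_4² = 6272798401 - 6272798400 = 1 (should be 1). ✓

(x_1, y_1) = (10, 3); (x_4, y_4) = (79201, 23880).


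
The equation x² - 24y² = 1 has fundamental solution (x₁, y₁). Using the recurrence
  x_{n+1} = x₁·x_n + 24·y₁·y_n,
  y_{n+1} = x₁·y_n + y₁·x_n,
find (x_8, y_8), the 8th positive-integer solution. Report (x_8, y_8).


Step 1: Find the fundamental solution (x₁, y₁) of x² - 24y² = 1.
  Expand √24 as a continued fraction. a₀ = ⌊√24⌋ = 4; iterate m_{k+1} = d_k·a_k − m_k, d_{k+1} = (24 − m_{k+1}²)/d_k, a_{k+1} = ⌊(a₀ + m_{k+1})/d_{k+1}⌋ (starting m₀ = 0, d₀ = 1), with convergents p_k = a_k·p_{k-1} + p_{k-2}, q_k = a_k·q_{k-1} + q_{k-2} (p₋₁ = 1, q₋₁ = 0):
  k = 0: a₀ = 4; p₀/q₀ = 4/1; p₀² − 24·q₀² = 16 − 24 = -8.
  k = 1: m = 4, d = 8, a = ⌊(4 + 4)/8⌋ = 1; p/q = (1·4 + 1)/(1·1 + 0) = 5/1; p² − 24·q² = 25 − 24 = 1.
  The first convergent with p² − 24·q² = 1 gives the fundamental solution (x₁, y₁) = (5, 1).
Step 2: Apply the recurrence (x_{n+1}, y_{n+1}) = (x₁x_n + 24y₁y_n, x₁y_n + y₁x_n) repeatedly.
  From (x_1, y_1) = (5, 1): x_2 = 5·5 + 24·1·1 = 49; y_2 = 5·1 + 1·5 = 10.
  From (x_2, y_2) = (49, 10): x_3 = 5·49 + 24·1·10 = 485; y_3 = 5·10 + 1·49 = 99.
  From (x_3, y_3) = (485, 99): x_4 = 5·485 + 24·1·99 = 4801; y_4 = 5·99 + 1·485 = 980.
  From (x_4, y_4) = (4801, 980): x_5 = 5·4801 + 24·1·980 = 47525; y_5 = 5·980 + 1·4801 = 9701.
  From (x_5, y_5) = (47525, 9701): x_6 = 5·47525 + 24·1·9701 = 470449; y_6 = 5·9701 + 1·47525 = 96030.
  From (x_6, y_6) = (470449, 96030): x_7 = 5·470449 + 24·1·96030 = 4656965; y_7 = 5·96030 + 1·470449 = 950599.
  From (x_7, y_7) = (4656965, 950599): x_8 = 5·4656965 + 24·1·950599 = 46099201; y_8 = 5·950599 + 1·4656965 = 9409960.
Step 3: Verify x_8² - 24·y_8² = 2125136332838401 - 2125136332838400 = 1 (should be 1). ✓

(x_1, y_1) = (5, 1); (x_8, y_8) = (46099201, 9409960).


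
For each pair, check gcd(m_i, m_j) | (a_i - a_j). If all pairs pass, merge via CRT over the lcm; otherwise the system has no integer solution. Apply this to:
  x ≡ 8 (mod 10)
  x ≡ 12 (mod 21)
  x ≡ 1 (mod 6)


Moduli 10, 21, 6 are not pairwise coprime, so CRT works modulo lcm(m_i) when all pairwise compatibility conditions hold.
Pairwise compatibility: gcd(m_i, m_j) must divide a_i - a_j for every pair.
Merge one congruence at a time:
  Start: x ≡ 8 (mod 10).
  Combine with x ≡ 12 (mod 21): gcd(10, 21) = 1; 12 - 8 = 4, which IS divisible by 1, so compatible.
    Write x = 8 + 10·t and substitute into x ≡ 12 (mod 21): 10·t ≡ 12 − 8 = 4 (mod 21).
    The inverse of 10 mod 21 is 19 (since 10·19 = 190 = 9·21 + 1), so t ≡ 19·4 = 76 ≡ 13 (mod 21).
    Then x = 8 + 10·13 = 138, valid modulo lcm(10, 21) = 210: x ≡ 138 (mod 210).
  Combine with x ≡ 1 (mod 6): gcd(210, 6) = 6, and 1 - 138 = -137 is NOT divisible by 6.
    ⇒ system is inconsistent (no integer solution).

No solution (the system is inconsistent).


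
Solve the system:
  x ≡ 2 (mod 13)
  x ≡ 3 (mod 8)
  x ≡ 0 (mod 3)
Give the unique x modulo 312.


Moduli 13, 8, 3 are pairwise coprime; by CRT there is a unique solution modulo M = 13 · 8 · 3 = 312.
Solve pairwise, accumulating the modulus:
  Start with x ≡ 2 (mod 13).
  Combine with x ≡ 3 (mod 8): since gcd(13, 8) = 1, we get a unique residue mod 104.
    Write x = 2 + 13·t and substitute into x ≡ 3 (mod 8): 13·t ≡ 3 − 2 = 1 (mod 8).
    Reduce coefficients mod 8: 5·t ≡ 1 (mod 8).
    The inverse of 5 mod 8 is 5 (since 5·5 = 25 = 3·8 + 1), so t ≡ 5·1 = 5 ≡ 5 (mod 8).
    Then x = 2 + 13·5 = 67, valid modulo lcm(13, 8) = 104: x ≡ 67 (mod 104).
  Combine with x ≡ 0 (mod 3): since gcd(104, 3) = 1, we get a unique residue mod 312.
    Write x = 67 + 104·t and substitute into x ≡ 0 (mod 3): 104·t ≡ 0 − 67 = -67 (mod 3).
    Reduce coefficients mod 3: 2·t ≡ 2 (mod 3).
    The inverse of 2 mod 3 is 2 (since 2·2 = 4 = 1·3 + 1), so t ≡ 2·2 = 4 ≡ 1 (mod 3).
    Then x = 67 + 104·1 = 171, valid modulo lcm(104, 3) = 312: x ≡ 171 (mod 312).
Verify: 171 mod 13 = 2 ✓, 171 mod 8 = 3 ✓, 171 mod 3 = 0 ✓.

x ≡ 171 (mod 312).


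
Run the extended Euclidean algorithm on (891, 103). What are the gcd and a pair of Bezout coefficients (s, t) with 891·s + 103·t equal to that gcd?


Euclidean algorithm on (891, 103) — divide until remainder is 0:
  891 = 8 · 103 + 67
  103 = 1 · 67 + 36
  67 = 1 · 36 + 31
  36 = 1 · 31 + 5
  31 = 6 · 5 + 1
  5 = 5 · 1 + 0
gcd(891, 103) = 1.
Track Bezout coefficients alongside the remainders: start with r₀ = 891 = a·1 + b·0 (s = 1, t = 0) and r₁ = 103 = a·0 + b·1 (s = 0, t = 1); each new remainder r_{k+1} = r_{k-1} − q_k·r_k inherits s_{k+1} = s_{k-1} − q_k·s_k, t_{k+1} = t_{k-1} − q_k·t_k, so r_k = a·s_k + b·t_k at every step:
  q = 8: r = 67, s = 1 − 8·0 = 1, t = 0 − 8·1 = -8  (check: 891·1 + 103·(-8) = 67)
  q = 1: r = 36, s = 0 − 1·1 = -1, t = 1 − 1·(-8) = 9  (check: 891·(-1) + 103·9 = 36)
  q = 1: r = 31, s = 1 − 1·(-1) = 2, t = -8 − 1·9 = -17  (check: 891·2 + 103·(-17) = 31)
  q = 1: r = 5, s = -1 − 1·2 = -3, t = 9 − 1·(-17) = 26  (check: 891·(-3) + 103·26 = 5)
  q = 6: r = 1, s = 2 − 6·(-3) = 20, t = -17 − 6·26 = -173  (check: 891·20 + 103·(-173) = 1)
The row with r = 1 (the gcd) gives the Bezout coefficients s = 20, t = -173.
Result: 891 · (20) + 103 · (-173) = 1.

gcd(891, 103) = 1; s = 20, t = -173 (check: 891·20 + 103·(-173) = 1).


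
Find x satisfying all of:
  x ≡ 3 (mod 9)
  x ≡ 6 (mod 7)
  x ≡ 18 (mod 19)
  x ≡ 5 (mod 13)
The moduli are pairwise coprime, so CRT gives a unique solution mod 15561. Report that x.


Product of moduli M = 9 · 7 · 19 · 13 = 15561.
Merge one congruence at a time:
  Start: x ≡ 3 (mod 9).
  Combine with x ≡ 6 (mod 7); new modulus lcm = 63.
    Write x = 3 + 9·t and substitute into x ≡ 6 (mod 7): 9·t ≡ 6 − 3 = 3 (mod 7).
    Reduce coefficients mod 7: 2·t ≡ 3 (mod 7).
    The inverse of 2 mod 7 is 4 (since 2·4 = 8 = 1·7 + 1), so t ≡ 4·3 = 12 ≡ 5 (mod 7).
    Then x = 3 + 9·5 = 48, valid modulo lcm(9, 7) = 63: x ≡ 48 (mod 63).
  Combine with x ≡ 18 (mod 19); new modulus lcm = 1197.
    Write x = 48 + 63·t and substitute into x ≡ 18 (mod 19): 63·t ≡ 18 − 48 = -30 (mod 19).
    Reduce coefficients mod 19: 6·t ≡ 8 (mod 19).
    The inverse of 6 mod 19 is 16 (since 6·16 = 96 = 5·19 + 1), so t ≡ 16·8 = 128 ≡ 14 (mod 19).
    Then x = 48 + 63·14 = 930, valid modulo lcm(63, 19) = 1197: x ≡ 930 (mod 1197).
  Combine with x ≡ 5 (mod 13); new modulus lcm = 15561.
    Write x = 930 + 1197·t and substitute into x ≡ 5 (mod 13): 1197·t ≡ 5 − 930 = -925 (mod 13).
    Reduce coefficients mod 13: 1·t ≡ 11 (mod 13).
    So t ≡ 11 (mod 13).
    Then x = 930 + 1197·11 = 14097, valid modulo lcm(1197, 13) = 15561: x ≡ 14097 (mod 15561).
Verify against each original: 14097 mod 9 = 3, 14097 mod 7 = 6, 14097 mod 19 = 18, 14097 mod 13 = 5.

x ≡ 14097 (mod 15561).


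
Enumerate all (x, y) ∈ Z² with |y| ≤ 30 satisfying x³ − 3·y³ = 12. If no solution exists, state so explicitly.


The equation is x³ - 3y³ = 12. For fixed y, x³ = 3·y³ + 12, so a solution requires the RHS to be a perfect cube.
Strategy: iterate y from -30 to 30, compute RHS = 3·y³ + 12, and check whether it is a (positive or negative) perfect cube.
Check small values of y:
  y = 0: RHS = 12 is not a perfect cube.
  y = 1: RHS = 15 is not a perfect cube.
  y = -1: RHS = 9 is not a perfect cube.
  y = 2: RHS = 36 is not a perfect cube.
  y = -2: RHS = -12 is not a perfect cube.
  y = 3: RHS = 93 is not a perfect cube.
  y = -3: RHS = -69 is not a perfect cube.
Continuing the search up to |y| = 30 finds no solutions either.
No (x, y) in the scanned range satisfies the equation.

No integer solutions with |y| ≤ 30.


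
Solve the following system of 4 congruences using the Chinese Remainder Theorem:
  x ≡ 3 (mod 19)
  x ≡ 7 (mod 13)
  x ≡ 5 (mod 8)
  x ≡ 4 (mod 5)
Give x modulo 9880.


Product of moduli M = 19 · 13 · 8 · 5 = 9880.
Merge one congruence at a time:
  Start: x ≡ 3 (mod 19).
  Combine with x ≡ 7 (mod 13); new modulus lcm = 247.
    Write x = 3 + 19·t and substitute into x ≡ 7 (mod 13): 19·t ≡ 7 − 3 = 4 (mod 13).
    Reduce coefficients mod 13: 6·t ≡ 4 (mod 13).
    The inverse of 6 mod 13 is 11 (since 6·11 = 66 = 5·13 + 1), so t ≡ 11·4 = 44 ≡ 5 (mod 13).
    Then x = 3 + 19·5 = 98, valid modulo lcm(19, 13) = 247: x ≡ 98 (mod 247).
  Combine with x ≡ 5 (mod 8); new modulus lcm = 1976.
    Write x = 98 + 247·t and substitute into x ≡ 5 (mod 8): 247·t ≡ 5 − 98 = -93 (mod 8).
    Reduce coefficients mod 8: 7·t ≡ 3 (mod 8).
    The inverse of 7 mod 8 is 7 (since 7·7 = 49 = 6·8 + 1), so t ≡ 7·3 = 21 ≡ 5 (mod 8).
    Then x = 98 + 247·5 = 1333, valid modulo lcm(247, 8) = 1976: x ≡ 1333 (mod 1976).
  Combine with x ≡ 4 (mod 5); new modulus lcm = 9880.
    Write x = 1333 + 1976·t and substitute into x ≡ 4 (mod 5): 1976·t ≡ 4 − 1333 = -1329 (mod 5).
    Reduce coefficients mod 5: 1·t ≡ 1 (mod 5).
    So t ≡ 1 (mod 5).
    Then x = 1333 + 1976·1 = 3309, valid modulo lcm(1976, 5) = 9880: x ≡ 3309 (mod 9880).
Verify against each original: 3309 mod 19 = 3, 3309 mod 13 = 7, 3309 mod 8 = 5, 3309 mod 5 = 4.

x ≡ 3309 (mod 9880).


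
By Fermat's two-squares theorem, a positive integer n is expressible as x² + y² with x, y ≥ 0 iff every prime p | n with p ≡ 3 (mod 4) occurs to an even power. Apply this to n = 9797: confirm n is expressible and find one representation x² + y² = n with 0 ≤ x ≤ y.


Step 1: Factor n = 9797 = 97 · 101.
Step 2: Check the mod-4 condition on each prime factor: 97 ≡ 1 (mod 4), exponent 1; 101 ≡ 1 (mod 4), exponent 1.
All primes ≡ 3 (mod 4) appear to even exponent (or don't appear), so by the two-squares theorem n IS expressible as a sum of two squares.
Step 3: Build a representation. Here n = 97 · 101 is a product of primes ≡ 1 (mod 4). Each prime p ≡ 1 (mod 4) is itself a sum of two squares; find a² by testing p − a² for a perfect square:
  97: 97 − 1² = 96, 97 − 2² = 93, 97 − 3² = 88, 97 − 4² = 81 = 9² ⇒ 97 = 4² + 9².
  101: 101 − 1² = 100 = 10² ⇒ 101 = 1² + 10².
  Combine using the Brahmagupta–Fibonacci identity (a² + b²)(c² + d²) = (ac − bd)² + (ad + bc)² = (ac + bd)² + (ad − bc)²:
  97 · 101 = 9797: from (4² + 9²)(1² + 10²), take (4·1 − 9·10, 4·10 + 9·1) = (4 − 90, 40 + 9) = (-86, 49); dropping signs (only squares matter) gives (86, 49); check 86² + 49² = 7396 + 2401 = 9797 ✓.
Step 4: Order so x ≤ y and verify: 49² + 86² = 2401 + 7396 = 9797 = n. ✓

n = 9797 = 49² + 86² (one valid representation with x ≤ y).


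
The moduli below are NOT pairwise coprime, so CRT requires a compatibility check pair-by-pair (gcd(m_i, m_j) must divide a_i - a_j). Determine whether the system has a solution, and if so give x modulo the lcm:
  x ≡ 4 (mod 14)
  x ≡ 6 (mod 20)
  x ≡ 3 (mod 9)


Moduli 14, 20, 9 are not pairwise coprime, so CRT works modulo lcm(m_i) when all pairwise compatibility conditions hold.
Pairwise compatibility: gcd(m_i, m_j) must divide a_i - a_j for every pair.
Merge one congruence at a time:
  Start: x ≡ 4 (mod 14).
  Combine with x ≡ 6 (mod 20): gcd(14, 20) = 2; 6 - 4 = 2, which IS divisible by 2, so compatible.
    Write x = 4 + 14·t and substitute into x ≡ 6 (mod 20): 14·t ≡ 6 − 4 = 2 (mod 20).
    Divide the congruence (and modulus) by g = 2: 7·t ≡ 1 (mod 10).
    The inverse of 7 mod 10 is 3 (since 7·3 = 21 = 2·10 + 1), so t ≡ 3·1 = 3 ≡ 3 (mod 10).
    Then x = 4 + 14·3 = 46, valid modulo lcm(14, 20) = 140: x ≡ 46 (mod 140).
  Combine with x ≡ 3 (mod 9): gcd(140, 9) = 1; 3 - 46 = -43, which IS divisible by 1, so compatible.
    Write x = 46 + 140·t and substitute into x ≡ 3 (mod 9): 140·t ≡ 3 − 46 = -43 (mod 9).
    Reduce coefficients mod 9: 5·t ≡ 2 (mod 9).
    The inverse of 5 mod 9 is 2 (since 5·2 = 10 = 1·9 + 1), so t ≡ 2·2 = 4 ≡ 4 (mod 9).
    Then x = 46 + 140·4 = 606, valid modulo lcm(140, 9) = 1260: x ≡ 606 (mod 1260).
Verify: 606 mod 14 = 4, 606 mod 20 = 6, 606 mod 9 = 3.

x ≡ 606 (mod 1260).


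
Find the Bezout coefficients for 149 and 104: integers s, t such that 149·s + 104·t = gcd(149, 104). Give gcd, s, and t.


Euclidean algorithm on (149, 104) — divide until remainder is 0:
  149 = 1 · 104 + 45
  104 = 2 · 45 + 14
  45 = 3 · 14 + 3
  14 = 4 · 3 + 2
  3 = 1 · 2 + 1
  2 = 2 · 1 + 0
gcd(149, 104) = 1.
Track Bezout coefficients alongside the remainders: start with r₀ = 149 = a·1 + b·0 (s = 1, t = 0) and r₁ = 104 = a·0 + b·1 (s = 0, t = 1); each new remainder r_{k+1} = r_{k-1} − q_k·r_k inherits s_{k+1} = s_{k-1} − q_k·s_k, t_{k+1} = t_{k-1} − q_k·t_k, so r_k = a·s_k + b·t_k at every step:
  q = 1: r = 45, s = 1 − 1·0 = 1, t = 0 − 1·1 = -1  (check: 149·1 + 104·(-1) = 45)
  q = 2: r = 14, s = 0 − 2·1 = -2, t = 1 − 2·(-1) = 3  (check: 149·(-2) + 104·3 = 14)
  q = 3: r = 3, s = 1 − 3·(-2) = 7, t = -1 − 3·3 = -10  (check: 149·7 + 104·(-10) = 3)
  q = 4: r = 2, s = -2 − 4·7 = -30, t = 3 − 4·(-10) = 43  (check: 149·(-30) + 104·43 = 2)
  q = 1: r = 1, s = 7 − 1·(-30) = 37, t = -10 − 1·43 = -53  (check: 149·37 + 104·(-53) = 1)
The row with r = 1 (the gcd) gives the Bezout coefficients s = 37, t = -53.
Result: 149 · (37) + 104 · (-53) = 1.

gcd(149, 104) = 1; s = 37, t = -53 (check: 149·37 + 104·(-53) = 1).


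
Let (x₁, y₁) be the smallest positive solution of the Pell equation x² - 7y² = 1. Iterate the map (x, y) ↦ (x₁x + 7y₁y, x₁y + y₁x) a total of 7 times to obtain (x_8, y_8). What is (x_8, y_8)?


Step 1: Find the fundamental solution (x₁, y₁) of x² - 7y² = 1.
  Expand √7 as a continued fraction. a₀ = ⌊√7⌋ = 2; iterate m_{k+1} = d_k·a_k − m_k, d_{k+1} = (7 − m_{k+1}²)/d_k, a_{k+1} = ⌊(a₀ + m_{k+1})/d_{k+1}⌋ (starting m₀ = 0, d₀ = 1), with convergents p_k = a_k·p_{k-1} + p_{k-2}, q_k = a_k·q_{k-1} + q_{k-2} (p₋₁ = 1, q₋₁ = 0):
  k = 0: a₀ = 2; p₀/q₀ = 2/1; p₀² − 7·q₀² = 4 − 7 = -3.
  k = 1: m = 2, d = 3, a = ⌊(2 + 2)/3⌋ = 1; p/q = (1·2 + 1)/(1·1 + 0) = 3/1; p² − 7·q² = 9 − 7 = 2.
  k = 2: m = 1, d = 2, a = ⌊(2 + 1)/2⌋ = 1; p/q = (1·3 + 2)/(1·1 + 1) = 5/2; p² − 7·q² = 25 − 28 = -3.
  k = 3: m = 1, d = 3, a = ⌊(2 + 1)/3⌋ = 1; p/q = (1·5 + 3)/(1·2 + 1) = 8/3; p² − 7·q² = 64 − 63 = 1.
  The first convergent with p² − 7·q² = 1 gives the fundamental solution (x₁, y₁) = (8, 3).
Step 2: Apply the recurrence (x_{n+1}, y_{n+1}) = (x₁x_n + 7y₁y_n, x₁y_n + y₁x_n) repeatedly.
  From (x_1, y_1) = (8, 3): x_2 = 8·8 + 7·3·3 = 127; y_2 = 8·3 + 3·8 = 48.
  From (x_2, y_2) = (127, 48): x_3 = 8·127 + 7·3·48 = 2024; y_3 = 8·48 + 3·127 = 765.
  From (x_3, y_3) = (2024, 765): x_4 = 8·2024 + 7·3·765 = 32257; y_4 = 8·765 + 3·2024 = 12192.
  From (x_4, y_4) = (32257, 12192): x_5 = 8·32257 + 7·3·12192 = 514088; y_5 = 8·12192 + 3·32257 = 194307.
  From (x_5, y_5) = (514088, 194307): x_6 = 8·514088 + 7·3·194307 = 8193151; y_6 = 8·194307 + 3·514088 = 3096720.
  From (x_6, y_6) = (8193151, 3096720): x_7 = 8·8193151 + 7·3·3096720 = 130576328; y_7 = 8·3096720 + 3·8193151 = 49353213.
  From (x_7, y_7) = (130576328, 49353213): x_8 = 8·130576328 + 7·3·49353213 = 2081028097; y_8 = 8·49353213 + 3·130576328 = 786554688.
Step 3: Verify x_8² - 7·y_8² = 4330677940503441409 - 4330677940503441408 = 1 (should be 1). ✓

(x_1, y_1) = (8, 3); (x_8, y_8) = (2081028097, 786554688).


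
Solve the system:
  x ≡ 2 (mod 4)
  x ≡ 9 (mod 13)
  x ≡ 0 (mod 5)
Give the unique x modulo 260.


Moduli 4, 13, 5 are pairwise coprime; by CRT there is a unique solution modulo M = 4 · 13 · 5 = 260.
Solve pairwise, accumulating the modulus:
  Start with x ≡ 2 (mod 4).
  Combine with x ≡ 9 (mod 13): since gcd(4, 13) = 1, we get a unique residue mod 52.
    Write x = 2 + 4·t and substitute into x ≡ 9 (mod 13): 4·t ≡ 9 − 2 = 7 (mod 13).
    The inverse of 4 mod 13 is 10 (since 4·10 = 40 = 3·13 + 1), so t ≡ 10·7 = 70 ≡ 5 (mod 13).
    Then x = 2 + 4·5 = 22, valid modulo lcm(4, 13) = 52: x ≡ 22 (mod 52).
  Combine with x ≡ 0 (mod 5): since gcd(52, 5) = 1, we get a unique residue mod 260.
    Write x = 22 + 52·t and substitute into x ≡ 0 (mod 5): 52·t ≡ 0 − 22 = -22 (mod 5).
    Reduce coefficients mod 5: 2·t ≡ 3 (mod 5).
    The inverse of 2 mod 5 is 3 (since 2·3 = 6 = 1·5 + 1), so t ≡ 3·3 = 9 ≡ 4 (mod 5).
    Then x = 22 + 52·4 = 230, valid modulo lcm(52, 5) = 260: x ≡ 230 (mod 260).
Verify: 230 mod 4 = 2 ✓, 230 mod 13 = 9 ✓, 230 mod 5 = 0 ✓.

x ≡ 230 (mod 260).


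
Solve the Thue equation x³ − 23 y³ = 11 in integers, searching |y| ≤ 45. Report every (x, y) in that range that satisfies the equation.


The equation is x³ - 23y³ = 11. For fixed y, x³ = 23·y³ + 11, so a solution requires the RHS to be a perfect cube.
Strategy: iterate y from -45 to 45, compute RHS = 23·y³ + 11, and check whether it is a (positive or negative) perfect cube.
Check small values of y:
  y = 0: RHS = 11 is not a perfect cube.
  y = 1: RHS = 34 is not a perfect cube.
  y = -1: RHS = -12 is not a perfect cube.
  y = 2: RHS = 195 is not a perfect cube.
  y = -2: RHS = -173 is not a perfect cube.
  y = 3: RHS = 632 is not a perfect cube.
  y = -3: RHS = -610 is not a perfect cube.
Continuing the search up to |y| = 45 finds no solutions either.
No (x, y) in the scanned range satisfies the equation.

No integer solutions with |y| ≤ 45.


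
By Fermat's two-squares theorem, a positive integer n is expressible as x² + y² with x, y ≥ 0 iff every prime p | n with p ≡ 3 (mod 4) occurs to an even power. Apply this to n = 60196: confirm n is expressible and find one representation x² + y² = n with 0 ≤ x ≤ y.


Step 1: Factor n = 60196 = 2^2 · 101 · 149.
Step 2: Check the mod-4 condition on each prime factor: 2 = 2 (special); 101 ≡ 1 (mod 4), exponent 1; 149 ≡ 1 (mod 4), exponent 1.
All primes ≡ 3 (mod 4) appear to even exponent (or don't appear), so by the two-squares theorem n IS expressible as a sum of two squares.
Step 3: Build a representation. Group n = k² · m with k = 2 and m = 101 · 149 = 15049 (a product of primes ≡ 1 (mod 4)); a representation of m scales to one of n via (k·x)² + (k·y)² = k²(x² + y²). Each prime p ≡ 1 (mod 4) is itself a sum of two squares; find a² by testing p − a² for a perfect square:
  101: 101 − 1² = 100 = 10² ⇒ 101 = 1² + 10².
  149: 149 − 1² = 148, 149 − 2² = 145, 149 − 3² = 140, 149 − 4² = 133, 149 − 5² = 124, 149 − 6² = 113, 149 − 7² = 100 = 10² ⇒ 149 = 7² + 10².
  Combine using the Brahmagupta–Fibonacci identity (a² + b²)(c² + d²) = (ac − bd)² + (ad + bc)² = (ac + bd)² + (ad − bc)²:
  101 · 149 = 15049: from (1² + 10²)(7² + 10²), take (1·7 − 10·10, 1·10 + 10·7) = (7 − 100, 10 + 70) = (-93, 80); dropping signs (only squares matter) gives (93, 80); check 93² + 80² = 8649 + 6400 = 15049 ✓.
  Scale by k = 2: (2·93, 2·80) = (186, 160).
Step 4: Order so x ≤ y and verify: 160² + 186² = 25600 + 34596 = 60196 = n. ✓

n = 60196 = 160² + 186² (one valid representation with x ≤ y).


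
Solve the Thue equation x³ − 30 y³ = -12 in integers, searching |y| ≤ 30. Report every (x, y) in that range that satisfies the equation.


The equation is x³ - 30y³ = -12. For fixed y, x³ = 30·y³ − 12, so a solution requires the RHS to be a perfect cube.
Strategy: iterate y from -30 to 30, compute RHS = 30·y³ − 12, and check whether it is a (positive or negative) perfect cube.
Check small values of y:
  y = 0: RHS = -12 is not a perfect cube.
  y = 1: RHS = 18 is not a perfect cube.
  y = -1: RHS = -42 is not a perfect cube.
  y = 2: RHS = 228 is not a perfect cube.
  y = -2: RHS = -252 is not a perfect cube.
  y = 3: RHS = 798 is not a perfect cube.
  y = -3: RHS = -822 is not a perfect cube.
Continuing the search up to |y| = 30 finds no solutions either.
No (x, y) in the scanned range satisfies the equation.

No integer solutions with |y| ≤ 30.


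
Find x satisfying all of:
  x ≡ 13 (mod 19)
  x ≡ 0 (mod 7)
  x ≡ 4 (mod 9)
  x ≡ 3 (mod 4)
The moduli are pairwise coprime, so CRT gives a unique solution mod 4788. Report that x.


Product of moduli M = 19 · 7 · 9 · 4 = 4788.
Merge one congruence at a time:
  Start: x ≡ 13 (mod 19).
  Combine with x ≡ 0 (mod 7); new modulus lcm = 133.
    Write x = 13 + 19·t and substitute into x ≡ 0 (mod 7): 19·t ≡ 0 − 13 = -13 (mod 7).
    Reduce coefficients mod 7: 5·t ≡ 1 (mod 7).
    The inverse of 5 mod 7 is 3 (since 5·3 = 15 = 2·7 + 1), so t ≡ 3·1 = 3 ≡ 3 (mod 7).
    Then x = 13 + 19·3 = 70, valid modulo lcm(19, 7) = 133: x ≡ 70 (mod 133).
  Combine with x ≡ 4 (mod 9); new modulus lcm = 1197.
    Write x = 70 + 133·t and substitute into x ≡ 4 (mod 9): 133·t ≡ 4 − 70 = -66 (mod 9).
    Reduce coefficients mod 9: 7·t ≡ 6 (mod 9).
    The inverse of 7 mod 9 is 4 (since 7·4 = 28 = 3·9 + 1), so t ≡ 4·6 = 24 ≡ 6 (mod 9).
    Then x = 70 + 133·6 = 868, valid modulo lcm(133, 9) = 1197: x ≡ 868 (mod 1197).
  Combine with x ≡ 3 (mod 4); new modulus lcm = 4788.
    Write x = 868 + 1197·t and substitute into x ≡ 3 (mod 4): 1197·t ≡ 3 − 868 = -865 (mod 4).
    Reduce coefficients mod 4: 1·t ≡ 3 (mod 4).
    So t ≡ 3 (mod 4).
    Then x = 868 + 1197·3 = 4459, valid modulo lcm(1197, 4) = 4788: x ≡ 4459 (mod 4788).
Verify against each original: 4459 mod 19 = 13, 4459 mod 7 = 0, 4459 mod 9 = 4, 4459 mod 4 = 3.

x ≡ 4459 (mod 4788).


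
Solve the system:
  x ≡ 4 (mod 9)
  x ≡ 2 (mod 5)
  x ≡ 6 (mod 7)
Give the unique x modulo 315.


Moduli 9, 5, 7 are pairwise coprime; by CRT there is a unique solution modulo M = 9 · 5 · 7 = 315.
Solve pairwise, accumulating the modulus:
  Start with x ≡ 4 (mod 9).
  Combine with x ≡ 2 (mod 5): since gcd(9, 5) = 1, we get a unique residue mod 45.
    Write x = 4 + 9·t and substitute into x ≡ 2 (mod 5): 9·t ≡ 2 − 4 = -2 (mod 5).
    Reduce coefficients mod 5: 4·t ≡ 3 (mod 5).
    The inverse of 4 mod 5 is 4 (since 4·4 = 16 = 3·5 + 1), so t ≡ 4·3 = 12 ≡ 2 (mod 5).
    Then x = 4 + 9·2 = 22, valid modulo lcm(9, 5) = 45: x ≡ 22 (mod 45).
  Combine with x ≡ 6 (mod 7): since gcd(45, 7) = 1, we get a unique residue mod 315.
    Write x = 22 + 45·t and substitute into x ≡ 6 (mod 7): 45·t ≡ 6 − 22 = -16 (mod 7).
    Reduce coefficients mod 7: 3·t ≡ 5 (mod 7).
    The inverse of 3 mod 7 is 5 (since 3·5 = 15 = 2·7 + 1), so t ≡ 5·5 = 25 ≡ 4 (mod 7).
    Then x = 22 + 45·4 = 202, valid modulo lcm(45, 7) = 315: x ≡ 202 (mod 315).
Verify: 202 mod 9 = 4 ✓, 202 mod 5 = 2 ✓, 202 mod 7 = 6 ✓.

x ≡ 202 (mod 315).


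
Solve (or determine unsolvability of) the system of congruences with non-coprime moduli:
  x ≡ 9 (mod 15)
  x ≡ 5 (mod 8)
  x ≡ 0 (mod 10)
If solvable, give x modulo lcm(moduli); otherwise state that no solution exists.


Moduli 15, 8, 10 are not pairwise coprime, so CRT works modulo lcm(m_i) when all pairwise compatibility conditions hold.
Pairwise compatibility: gcd(m_i, m_j) must divide a_i - a_j for every pair.
Merge one congruence at a time:
  Start: x ≡ 9 (mod 15).
  Combine with x ≡ 5 (mod 8): gcd(15, 8) = 1; 5 - 9 = -4, which IS divisible by 1, so compatible.
    Write x = 9 + 15·t and substitute into x ≡ 5 (mod 8): 15·t ≡ 5 − 9 = -4 (mod 8).
    Reduce coefficients mod 8: 7·t ≡ 4 (mod 8).
    The inverse of 7 mod 8 is 7 (since 7·7 = 49 = 6·8 + 1), so t ≡ 7·4 = 28 ≡ 4 (mod 8).
    Then x = 9 + 15·4 = 69, valid modulo lcm(15, 8) = 120: x ≡ 69 (mod 120).
  Combine with x ≡ 0 (mod 10): gcd(120, 10) = 10, and 0 - 69 = -69 is NOT divisible by 10.
    ⇒ system is inconsistent (no integer solution).

No solution (the system is inconsistent).


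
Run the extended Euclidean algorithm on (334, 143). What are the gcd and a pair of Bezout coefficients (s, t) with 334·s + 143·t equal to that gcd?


Euclidean algorithm on (334, 143) — divide until remainder is 0:
  334 = 2 · 143 + 48
  143 = 2 · 48 + 47
  48 = 1 · 47 + 1
  47 = 47 · 1 + 0
gcd(334, 143) = 1.
Track Bezout coefficients alongside the remainders: start with r₀ = 334 = a·1 + b·0 (s = 1, t = 0) and r₁ = 143 = a·0 + b·1 (s = 0, t = 1); each new remainder r_{k+1} = r_{k-1} − q_k·r_k inherits s_{k+1} = s_{k-1} − q_k·s_k, t_{k+1} = t_{k-1} − q_k·t_k, so r_k = a·s_k + b·t_k at every step:
  q = 2: r = 48, s = 1 − 2·0 = 1, t = 0 − 2·1 = -2  (check: 334·1 + 143·(-2) = 48)
  q = 2: r = 47, s = 0 − 2·1 = -2, t = 1 − 2·(-2) = 5  (check: 334·(-2) + 143·5 = 47)
  q = 1: r = 1, s = 1 − 1·(-2) = 3, t = -2 − 1·5 = -7  (check: 334·3 + 143·(-7) = 1)
The row with r = 1 (the gcd) gives the Bezout coefficients s = 3, t = -7.
Result: 334 · (3) + 143 · (-7) = 1.

gcd(334, 143) = 1; s = 3, t = -7 (check: 334·3 + 143·(-7) = 1).


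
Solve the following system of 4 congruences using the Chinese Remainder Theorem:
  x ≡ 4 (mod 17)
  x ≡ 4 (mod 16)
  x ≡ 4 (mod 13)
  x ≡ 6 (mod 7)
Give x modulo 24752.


Product of moduli M = 17 · 16 · 13 · 7 = 24752.
Merge one congruence at a time:
  Start: x ≡ 4 (mod 17).
  Combine with x ≡ 4 (mod 16); new modulus lcm = 272.
    Write x = 4 + 17·t and substitute into x ≡ 4 (mod 16): 17·t ≡ 4 − 4 = 0 (mod 16).
    Reduce coefficients mod 16: 1·t ≡ 0 (mod 16).
    So t ≡ 0 (mod 16).
    Then x = 4 + 17·0 = 4, valid modulo lcm(17, 16) = 272: x ≡ 4 (mod 272).
  Combine with x ≡ 4 (mod 13); new modulus lcm = 3536.
    Write x = 4 + 272·t and substitute into x ≡ 4 (mod 13): 272·t ≡ 4 − 4 = 0 (mod 13).
    Reduce coefficients mod 13: 12·t ≡ 0 (mod 13).
    The inverse of 12 mod 13 is 12 (since 12·12 = 144 = 11·13 + 1), so t ≡ 12·0 = 0 ≡ 0 (mod 13).
    Then x = 4 + 272·0 = 4, valid modulo lcm(272, 13) = 3536: x ≡ 4 (mod 3536).
  Combine with x ≡ 6 (mod 7); new modulus lcm = 24752.
    Write x = 4 + 3536·t and substitute into x ≡ 6 (mod 7): 3536·t ≡ 6 − 4 = 2 (mod 7).
    Reduce coefficients mod 7: 1·t ≡ 2 (mod 7).
    So t ≡ 2 (mod 7).
    Then x = 4 + 3536·2 = 7076, valid modulo lcm(3536, 7) = 24752: x ≡ 7076 (mod 24752).
Verify against each original: 7076 mod 17 = 4, 7076 mod 16 = 4, 7076 mod 13 = 4, 7076 mod 7 = 6.

x ≡ 7076 (mod 24752).


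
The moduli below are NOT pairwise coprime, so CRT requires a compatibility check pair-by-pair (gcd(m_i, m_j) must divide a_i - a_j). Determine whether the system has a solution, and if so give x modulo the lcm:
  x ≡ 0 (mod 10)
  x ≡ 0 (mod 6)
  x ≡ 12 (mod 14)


Moduli 10, 6, 14 are not pairwise coprime, so CRT works modulo lcm(m_i) when all pairwise compatibility conditions hold.
Pairwise compatibility: gcd(m_i, m_j) must divide a_i - a_j for every pair.
Merge one congruence at a time:
  Start: x ≡ 0 (mod 10).
  Combine with x ≡ 0 (mod 6): gcd(10, 6) = 2; 0 - 0 = 0, which IS divisible by 2, so compatible.
    Write x = 0 + 10·t and substitute into x ≡ 0 (mod 6): 10·t ≡ 0 − 0 = 0 (mod 6).
    Divide the congruence (and modulus) by g = 2: 5·t ≡ 0 (mod 3).
    Reduce coefficients mod 3: 2·t ≡ 0 (mod 3).
    The inverse of 2 mod 3 is 2 (since 2·2 = 4 = 1·3 + 1), so t ≡ 2·0 = 0 ≡ 0 (mod 3).
    Then x = 0 + 10·0 = 0, valid modulo lcm(10, 6) = 30: x ≡ 0 (mod 30).
  Combine with x ≡ 12 (mod 14): gcd(30, 14) = 2; 12 - 0 = 12, which IS divisible by 2, so compatible.
    Write x = 0 + 30·t and substitute into x ≡ 12 (mod 14): 30·t ≡ 12 − 0 = 12 (mod 14).
    Divide the congruence (and modulus) by g = 2: 15·t ≡ 6 (mod 7).
    Reduce coefficients mod 7: 1·t ≡ 6 (mod 7).
    So t ≡ 6 (mod 7).
    Then x = 0 + 30·6 = 180, valid modulo lcm(30, 14) = 210: x ≡ 180 (mod 210).
Verify: 180 mod 10 = 0, 180 mod 6 = 0, 180 mod 14 = 12.

x ≡ 180 (mod 210).
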